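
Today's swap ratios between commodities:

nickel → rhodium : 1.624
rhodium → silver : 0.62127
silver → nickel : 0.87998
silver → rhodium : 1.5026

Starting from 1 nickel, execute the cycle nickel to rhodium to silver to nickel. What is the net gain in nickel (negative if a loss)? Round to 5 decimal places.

-0.11215

1 nickel × 1.624 = 1.624 rhodium
1.624 rhodium × 0.62127 = 1.00894248 silver
1.00894248 silver × 0.87998 = 0.8878492035504 nickel
Net change: 0.8878492035504 − 1 = -0.1121507964496 nickel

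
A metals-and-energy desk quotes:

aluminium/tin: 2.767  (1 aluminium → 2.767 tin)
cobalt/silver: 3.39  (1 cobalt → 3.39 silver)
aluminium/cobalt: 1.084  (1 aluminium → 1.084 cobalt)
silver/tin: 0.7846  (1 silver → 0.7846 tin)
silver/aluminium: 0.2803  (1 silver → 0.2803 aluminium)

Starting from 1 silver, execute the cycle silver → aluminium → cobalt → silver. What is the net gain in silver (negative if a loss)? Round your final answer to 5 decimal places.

1 silver × 0.2803 = 0.2803 aluminium
0.2803 aluminium × 1.084 = 0.3038452 cobalt
0.3038452 cobalt × 3.39 = 1.030035228 silver
Net change: 1.030035228 − 1 = 0.030035228 silver

0.03004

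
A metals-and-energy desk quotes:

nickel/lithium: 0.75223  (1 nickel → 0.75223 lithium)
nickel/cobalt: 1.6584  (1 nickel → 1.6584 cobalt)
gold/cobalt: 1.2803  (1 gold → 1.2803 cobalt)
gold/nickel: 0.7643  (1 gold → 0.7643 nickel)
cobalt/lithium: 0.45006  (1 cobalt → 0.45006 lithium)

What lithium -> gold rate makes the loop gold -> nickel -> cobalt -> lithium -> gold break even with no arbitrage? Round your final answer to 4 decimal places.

1.7530

Known legs of the cycle: 0.7643 × 1.6584 × 0.45006 = 0.5704578549072
For no arbitrage the full-cycle product must be 1, so the missing rate is 1 / 0.5704578549072 ≈ 1.752978.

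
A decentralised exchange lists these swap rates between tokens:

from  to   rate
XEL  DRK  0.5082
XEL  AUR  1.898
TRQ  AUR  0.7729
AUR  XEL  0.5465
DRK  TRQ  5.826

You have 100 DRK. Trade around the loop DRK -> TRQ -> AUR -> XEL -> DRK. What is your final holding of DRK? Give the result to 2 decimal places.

100 DRK × 5.826 = 582.6 TRQ
582.6 TRQ × 0.7729 = 450.29154 AUR
450.29154 AUR × 0.5465 = 246.08432661 XEL
246.08432661 XEL × 0.5082 = 125.060054783202 DRK

125.06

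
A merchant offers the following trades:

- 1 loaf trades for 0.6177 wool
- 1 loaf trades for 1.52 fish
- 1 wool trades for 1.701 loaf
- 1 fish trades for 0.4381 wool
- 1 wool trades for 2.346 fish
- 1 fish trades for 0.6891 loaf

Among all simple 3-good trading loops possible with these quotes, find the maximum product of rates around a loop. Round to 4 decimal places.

1.1327

loaf→fish→wool→loaf: 1.52 × 0.4381 × 1.701 = 1.13272
loaf→wool→fish→loaf: 0.6177 × 2.346 × 0.6891 = 0.99859
Maximum is loaf→fish→wool→loaf at 1.1327; arbitrage exists.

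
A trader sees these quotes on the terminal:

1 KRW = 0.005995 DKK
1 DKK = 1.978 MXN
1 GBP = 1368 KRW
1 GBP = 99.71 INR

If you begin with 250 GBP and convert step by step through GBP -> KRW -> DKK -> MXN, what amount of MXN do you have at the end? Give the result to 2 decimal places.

250 GBP × 1368 = 342000 KRW
342000 KRW × 0.005995 = 2050.29 DKK
2050.29 DKK × 1.978 = 4055.47362 MXN

4055.47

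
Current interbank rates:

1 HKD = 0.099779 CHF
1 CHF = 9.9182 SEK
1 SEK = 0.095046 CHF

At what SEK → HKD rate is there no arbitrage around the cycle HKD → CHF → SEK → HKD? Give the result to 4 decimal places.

Known legs of the cycle: 0.099779 × 9.9182 = 0.9896280778
For no arbitrage the full-cycle product must be 1, so the missing rate is 1 / 0.9896280778 ≈ 1.010481.

1.0105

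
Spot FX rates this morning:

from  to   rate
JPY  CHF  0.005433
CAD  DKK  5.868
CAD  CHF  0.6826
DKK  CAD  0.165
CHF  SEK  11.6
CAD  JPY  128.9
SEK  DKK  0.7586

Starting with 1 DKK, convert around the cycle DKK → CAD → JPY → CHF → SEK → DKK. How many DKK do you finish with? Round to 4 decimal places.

1 DKK × 0.165 = 0.165 CAD
0.165 CAD × 128.9 = 21.2685 JPY
21.2685 JPY × 0.005433 = 0.1155517605 CHF
0.1155517605 CHF × 11.6 = 1.3404004218 SEK
1.3404004218 SEK × 0.7586 = 1.01682775997748 DKK

1.0168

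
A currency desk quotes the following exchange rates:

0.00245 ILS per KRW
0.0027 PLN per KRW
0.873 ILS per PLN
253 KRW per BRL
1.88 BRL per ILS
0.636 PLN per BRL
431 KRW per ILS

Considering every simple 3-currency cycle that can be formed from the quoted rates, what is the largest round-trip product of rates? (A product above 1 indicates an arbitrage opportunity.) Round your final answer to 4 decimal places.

1.1653

BRL→KRW→ILS→BRL: 253 × 0.00245 × 1.88 = 1.16532
PLN→ILS→BRL→PLN: 0.873 × 1.88 × 0.636 = 1.04383
PLN→ILS→KRW→PLN: 0.873 × 431 × 0.0027 = 1.01591
Maximum is BRL→KRW→ILS→BRL at 1.1653; arbitrage exists.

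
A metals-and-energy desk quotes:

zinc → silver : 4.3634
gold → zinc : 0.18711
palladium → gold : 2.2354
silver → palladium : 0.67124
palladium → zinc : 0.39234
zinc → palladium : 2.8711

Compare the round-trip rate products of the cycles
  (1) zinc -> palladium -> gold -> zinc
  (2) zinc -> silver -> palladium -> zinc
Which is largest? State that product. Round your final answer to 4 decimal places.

(1) 2.8711 × 2.2354 × 0.18711 = 1.20088
(2) 4.3634 × 0.67124 × 0.39234 = 1.14912
Highest is cycle (1) at 1.2009 (>1, arbitrage).

1.2009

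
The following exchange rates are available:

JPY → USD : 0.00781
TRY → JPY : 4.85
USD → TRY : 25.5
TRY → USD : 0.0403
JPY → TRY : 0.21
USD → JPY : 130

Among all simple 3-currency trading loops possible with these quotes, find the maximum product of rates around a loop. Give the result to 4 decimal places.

TRY→USD→JPY→TRY: 0.0403 × 130 × 0.21 = 1.10019
TRY→JPY→USD→TRY: 4.85 × 0.00781 × 25.5 = 0.96590
Maximum is TRY→USD→JPY→TRY at 1.1002; arbitrage exists.

1.1002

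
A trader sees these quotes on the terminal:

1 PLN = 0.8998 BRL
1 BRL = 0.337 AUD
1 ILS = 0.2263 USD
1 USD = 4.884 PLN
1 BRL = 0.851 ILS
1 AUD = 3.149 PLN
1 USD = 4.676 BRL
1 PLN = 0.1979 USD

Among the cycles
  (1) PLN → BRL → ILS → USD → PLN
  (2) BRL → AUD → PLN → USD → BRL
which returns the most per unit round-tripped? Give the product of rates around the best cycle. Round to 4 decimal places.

0.9820

(1) 0.8998 × 0.851 × 0.2263 × 4.884 = 0.84632
(2) 0.337 × 3.149 × 0.1979 × 4.676 = 0.98203
Highest is cycle (2) at 0.9820 (≤1, no arbitrage).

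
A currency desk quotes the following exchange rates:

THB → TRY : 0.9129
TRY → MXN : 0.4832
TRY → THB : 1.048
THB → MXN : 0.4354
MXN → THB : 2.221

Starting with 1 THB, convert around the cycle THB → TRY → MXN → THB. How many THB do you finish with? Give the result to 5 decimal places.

0.97971

1 THB × 0.9129 = 0.9129 TRY
0.9129 TRY × 0.4832 = 0.44111328 MXN
0.44111328 MXN × 2.221 = 0.97971259488 THB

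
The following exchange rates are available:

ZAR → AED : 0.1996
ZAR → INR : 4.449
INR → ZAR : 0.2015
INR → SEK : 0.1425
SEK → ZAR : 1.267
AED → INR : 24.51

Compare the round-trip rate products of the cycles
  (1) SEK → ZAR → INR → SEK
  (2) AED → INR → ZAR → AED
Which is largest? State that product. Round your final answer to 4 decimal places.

(1) 1.267 × 4.449 × 0.1425 = 0.80326
(2) 24.51 × 0.2015 × 0.1996 = 0.98578
Highest is cycle (2) at 0.9858 (≤1, no arbitrage).

0.9858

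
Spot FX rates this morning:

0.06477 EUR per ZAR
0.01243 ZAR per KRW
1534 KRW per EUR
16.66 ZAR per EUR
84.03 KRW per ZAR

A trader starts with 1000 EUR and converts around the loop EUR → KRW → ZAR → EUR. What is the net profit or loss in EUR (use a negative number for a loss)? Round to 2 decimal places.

235.01

1000 EUR × 1534 = 1534000 KRW
1534000 KRW × 0.01243 = 19067.62 ZAR
19067.62 ZAR × 0.06477 = 1235.0097474 EUR
Net change: 1235.0097474 − 1000 = 235.0097474 EUR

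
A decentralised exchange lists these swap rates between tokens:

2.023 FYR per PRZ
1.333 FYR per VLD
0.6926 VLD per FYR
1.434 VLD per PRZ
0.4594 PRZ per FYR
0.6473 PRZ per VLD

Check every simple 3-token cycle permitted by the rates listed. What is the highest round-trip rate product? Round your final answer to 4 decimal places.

0.9070

VLD→PRZ→FYR→VLD: 0.6473 × 2.023 × 0.6926 = 0.90695
VLD→FYR→PRZ→VLD: 1.333 × 0.4594 × 1.434 = 0.87815
Maximum is VLD→PRZ→FYR→VLD at 0.9070; no arbitrage — every cycle loses value.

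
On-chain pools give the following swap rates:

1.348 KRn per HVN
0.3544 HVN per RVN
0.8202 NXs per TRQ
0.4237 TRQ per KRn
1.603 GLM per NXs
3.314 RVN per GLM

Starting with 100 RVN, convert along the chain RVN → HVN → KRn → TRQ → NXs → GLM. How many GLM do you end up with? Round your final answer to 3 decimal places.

100 RVN × 0.3544 = 35.44 HVN
35.44 HVN × 1.348 = 47.77312 KRn
47.77312 KRn × 0.4237 = 20.241470944 TRQ
20.241470944 TRQ × 0.8202 = 16.6020544682688 NXs
16.6020544682688 NXs × 1.603 = 26.6130933126348864 GLM

26.613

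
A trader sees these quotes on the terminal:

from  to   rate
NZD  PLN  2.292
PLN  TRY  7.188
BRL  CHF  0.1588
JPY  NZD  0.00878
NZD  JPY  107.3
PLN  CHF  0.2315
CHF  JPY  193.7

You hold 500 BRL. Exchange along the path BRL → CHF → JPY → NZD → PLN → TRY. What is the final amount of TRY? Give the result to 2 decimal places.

2224.68

500 BRL × 0.1588 = 79.4 CHF
79.4 CHF × 193.7 = 15379.78 JPY
15379.78 JPY × 0.00878 = 135.0344684 NZD
135.0344684 NZD × 2.292 = 309.4990015728 PLN
309.4990015728 PLN × 7.188 = 2224.6788233052864 TRY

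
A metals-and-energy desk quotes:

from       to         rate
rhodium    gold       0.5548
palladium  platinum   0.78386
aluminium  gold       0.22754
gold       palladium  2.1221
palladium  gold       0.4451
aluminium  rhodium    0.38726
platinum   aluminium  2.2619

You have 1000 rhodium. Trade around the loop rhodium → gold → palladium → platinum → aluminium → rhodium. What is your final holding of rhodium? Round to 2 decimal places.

808.38

1000 rhodium × 0.5548 = 554.8 gold
554.8 gold × 2.1221 = 1177.34108 palladium
1177.34108 palladium × 0.78386 = 922.8705789688 platinum
922.8705789688 platinum × 2.2619 = 2087.44096256952872 aluminium
2087.44096256952872 aluminium × 0.38726 = 808.3823871646756921072 rhodium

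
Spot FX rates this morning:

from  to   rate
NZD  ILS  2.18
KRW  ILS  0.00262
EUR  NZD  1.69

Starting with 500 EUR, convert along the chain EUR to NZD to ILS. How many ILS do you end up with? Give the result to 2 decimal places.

1842.10

500 EUR × 1.69 = 845 NZD
845 NZD × 2.18 = 1842.1 ILS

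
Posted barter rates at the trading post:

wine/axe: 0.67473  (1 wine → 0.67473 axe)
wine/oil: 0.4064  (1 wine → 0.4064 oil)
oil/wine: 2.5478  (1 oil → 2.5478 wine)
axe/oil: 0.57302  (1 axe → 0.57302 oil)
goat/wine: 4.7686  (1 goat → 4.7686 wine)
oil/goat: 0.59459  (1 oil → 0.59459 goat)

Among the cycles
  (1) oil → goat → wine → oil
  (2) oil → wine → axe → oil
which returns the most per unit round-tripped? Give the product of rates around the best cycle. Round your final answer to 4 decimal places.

1.1523

(1) 0.59459 × 4.7686 × 0.4064 = 1.15229
(2) 2.5478 × 0.67473 × 0.57302 = 0.98507
Highest is cycle (1) at 1.1523 (>1, arbitrage).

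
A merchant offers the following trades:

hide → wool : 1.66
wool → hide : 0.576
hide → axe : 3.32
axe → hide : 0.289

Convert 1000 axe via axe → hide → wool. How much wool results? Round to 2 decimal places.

479.74

1000 axe × 0.289 = 289 hide
289 hide × 1.66 = 479.74 wool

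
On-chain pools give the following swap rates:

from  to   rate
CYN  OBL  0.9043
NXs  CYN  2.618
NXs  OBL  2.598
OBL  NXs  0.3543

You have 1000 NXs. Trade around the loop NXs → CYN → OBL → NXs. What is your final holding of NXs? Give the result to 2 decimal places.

838.79

1000 NXs × 2.618 = 2618 CYN
2618 CYN × 0.9043 = 2367.4574 OBL
2367.4574 OBL × 0.3543 = 838.79015682 NXs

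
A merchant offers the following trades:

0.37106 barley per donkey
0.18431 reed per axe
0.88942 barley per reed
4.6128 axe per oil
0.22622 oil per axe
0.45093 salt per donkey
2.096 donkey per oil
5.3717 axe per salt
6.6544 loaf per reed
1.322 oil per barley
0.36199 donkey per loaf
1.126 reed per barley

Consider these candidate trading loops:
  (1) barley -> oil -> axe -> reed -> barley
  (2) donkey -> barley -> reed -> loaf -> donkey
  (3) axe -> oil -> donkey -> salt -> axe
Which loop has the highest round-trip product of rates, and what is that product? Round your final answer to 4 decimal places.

(1) 1.322 × 4.6128 × 0.18431 × 0.88942 = 0.99966
(2) 0.37106 × 1.126 × 6.6544 × 0.36199 = 1.00644
(3) 0.22622 × 2.096 × 0.45093 × 5.3717 = 1.14853
Highest is cycle (3) at 1.1485 (>1, arbitrage).

1.1485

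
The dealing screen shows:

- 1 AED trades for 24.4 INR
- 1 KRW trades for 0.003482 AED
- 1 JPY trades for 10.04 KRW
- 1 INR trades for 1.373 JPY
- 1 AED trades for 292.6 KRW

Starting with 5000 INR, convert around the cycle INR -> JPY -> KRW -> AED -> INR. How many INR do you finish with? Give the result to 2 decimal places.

5855.89

5000 INR × 1.373 = 6865 JPY
6865 JPY × 10.04 = 68924.6 KRW
68924.6 KRW × 0.003482 = 239.9954572 AED
239.9954572 AED × 24.4 = 5855.88915568 INR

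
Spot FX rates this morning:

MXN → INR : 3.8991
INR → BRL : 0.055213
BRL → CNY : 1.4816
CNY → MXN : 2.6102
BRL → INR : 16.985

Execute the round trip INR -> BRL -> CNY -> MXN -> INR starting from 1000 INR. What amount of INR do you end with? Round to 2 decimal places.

1000 INR × 0.055213 = 55.213 BRL
55.213 BRL × 1.4816 = 81.8035808 CNY
81.8035808 CNY × 2.6102 = 213.52370660416 MXN
213.52370660416 MXN × 3.8991 = 832.550284420280256 INR

832.55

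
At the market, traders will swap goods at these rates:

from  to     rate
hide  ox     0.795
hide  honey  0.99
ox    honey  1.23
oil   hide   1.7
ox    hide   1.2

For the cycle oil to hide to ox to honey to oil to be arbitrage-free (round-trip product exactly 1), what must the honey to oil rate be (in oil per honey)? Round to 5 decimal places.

Known legs of the cycle: 1.7 × 0.795 × 1.23 = 1.662345
For no arbitrage the full-cycle product must be 1, so the missing rate is 1 / 1.662345 ≈ 0.6015598.

0.60156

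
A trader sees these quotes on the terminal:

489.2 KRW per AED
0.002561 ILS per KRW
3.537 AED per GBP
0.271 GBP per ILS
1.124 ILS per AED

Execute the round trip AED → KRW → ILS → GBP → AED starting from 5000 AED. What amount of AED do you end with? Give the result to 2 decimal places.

5000 AED × 489.2 = 2446000 KRW
2446000 KRW × 0.002561 = 6264.206 ILS
6264.206 ILS × 0.271 = 1697.599826 GBP
1697.599826 GBP × 3.537 = 6004.410584562 AED

6004.41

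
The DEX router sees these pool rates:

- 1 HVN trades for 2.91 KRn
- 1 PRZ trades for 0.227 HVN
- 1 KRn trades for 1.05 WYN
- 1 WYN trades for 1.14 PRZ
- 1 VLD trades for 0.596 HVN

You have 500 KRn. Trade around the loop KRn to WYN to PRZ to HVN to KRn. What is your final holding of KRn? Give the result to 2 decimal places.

395.35

500 KRn × 1.05 = 525 WYN
525 WYN × 1.14 = 598.5 PRZ
598.5 PRZ × 0.227 = 135.8595 HVN
135.8595 HVN × 2.91 = 395.351145 KRn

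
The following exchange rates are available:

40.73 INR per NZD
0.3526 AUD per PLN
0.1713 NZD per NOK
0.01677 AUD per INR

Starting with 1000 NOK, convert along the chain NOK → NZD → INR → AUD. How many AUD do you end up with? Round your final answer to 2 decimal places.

117.01

1000 NOK × 0.1713 = 171.3 NZD
171.3 NZD × 40.73 = 6977.049 INR
6977.049 INR × 0.01677 = 117.00511173 AUD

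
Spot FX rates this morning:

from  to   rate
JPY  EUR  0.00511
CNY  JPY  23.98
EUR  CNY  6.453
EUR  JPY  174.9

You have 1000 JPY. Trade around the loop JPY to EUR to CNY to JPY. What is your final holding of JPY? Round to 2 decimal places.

1000 JPY × 0.00511 = 5.11 EUR
5.11 EUR × 6.453 = 32.97483 CNY
32.97483 CNY × 23.98 = 790.7364234 JPY

790.74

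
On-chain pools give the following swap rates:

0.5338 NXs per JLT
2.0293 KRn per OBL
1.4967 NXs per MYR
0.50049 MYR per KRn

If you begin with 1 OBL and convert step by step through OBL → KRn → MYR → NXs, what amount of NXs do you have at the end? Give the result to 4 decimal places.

1 OBL × 2.0293 = 2.0293 KRn
2.0293 KRn × 0.50049 = 1.015644357 MYR
1.015644357 MYR × 1.4967 = 1.5201149091219 NXs

1.5201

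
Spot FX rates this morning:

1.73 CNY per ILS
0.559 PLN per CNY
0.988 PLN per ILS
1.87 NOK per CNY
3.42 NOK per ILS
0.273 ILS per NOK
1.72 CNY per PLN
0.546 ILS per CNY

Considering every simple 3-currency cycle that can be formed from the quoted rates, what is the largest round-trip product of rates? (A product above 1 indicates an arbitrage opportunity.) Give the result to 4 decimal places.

0.9279

ILS→PLN→CNY→ILS: 0.988 × 1.72 × 0.546 = 0.92785
ILS→CNY→NOK→ILS: 1.73 × 1.87 × 0.273 = 0.88318
Maximum is ILS→PLN→CNY→ILS at 0.9279; no arbitrage — every cycle loses value.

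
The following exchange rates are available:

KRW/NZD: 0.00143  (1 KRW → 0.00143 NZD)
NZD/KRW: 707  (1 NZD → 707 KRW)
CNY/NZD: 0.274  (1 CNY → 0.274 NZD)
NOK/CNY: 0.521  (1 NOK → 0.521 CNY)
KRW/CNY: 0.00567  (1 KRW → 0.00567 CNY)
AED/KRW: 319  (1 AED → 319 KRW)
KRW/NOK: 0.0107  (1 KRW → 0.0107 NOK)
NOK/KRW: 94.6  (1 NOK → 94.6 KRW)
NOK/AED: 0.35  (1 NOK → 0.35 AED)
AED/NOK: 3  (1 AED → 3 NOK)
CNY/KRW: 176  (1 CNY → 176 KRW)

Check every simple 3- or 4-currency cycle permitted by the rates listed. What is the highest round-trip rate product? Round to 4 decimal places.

1.1947

NOK→AED→KRW→NOK: 0.35 × 319 × 0.0107 = 1.19466
NZD→KRW→CNY→NZD: 707 × 0.00567 × 0.274 = 1.09838
NOK→CNY→NZD→KRW→NOK: 0.521 × 0.274 × 707 × 0.0107 = 1.07992
NOK→CNY→KRW→NOK: 0.521 × 176 × 0.0107 = 0.98115
Maximum is NOK→AED→KRW→NOK at 1.1947; arbitrage exists.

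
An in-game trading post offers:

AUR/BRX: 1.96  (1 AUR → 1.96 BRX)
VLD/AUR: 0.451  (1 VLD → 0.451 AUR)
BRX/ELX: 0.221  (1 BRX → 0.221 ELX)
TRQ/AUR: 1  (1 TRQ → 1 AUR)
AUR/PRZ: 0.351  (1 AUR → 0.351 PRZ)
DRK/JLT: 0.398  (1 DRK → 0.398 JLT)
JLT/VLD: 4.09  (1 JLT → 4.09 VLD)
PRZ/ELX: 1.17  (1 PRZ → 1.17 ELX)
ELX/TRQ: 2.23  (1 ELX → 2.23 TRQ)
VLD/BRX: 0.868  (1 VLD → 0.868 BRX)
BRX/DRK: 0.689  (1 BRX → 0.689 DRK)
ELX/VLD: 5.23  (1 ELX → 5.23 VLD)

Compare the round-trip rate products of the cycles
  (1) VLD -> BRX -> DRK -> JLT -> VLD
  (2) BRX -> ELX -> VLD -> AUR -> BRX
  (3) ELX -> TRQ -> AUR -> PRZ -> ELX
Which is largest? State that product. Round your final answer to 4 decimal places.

1.0217

(1) 0.868 × 0.689 × 0.398 × 4.09 = 0.97352
(2) 0.221 × 5.23 × 0.451 × 1.96 = 1.02171
(3) 2.23 × 1 × 0.351 × 1.17 = 0.91579
Highest is cycle (2) at 1.0217 (>1, arbitrage).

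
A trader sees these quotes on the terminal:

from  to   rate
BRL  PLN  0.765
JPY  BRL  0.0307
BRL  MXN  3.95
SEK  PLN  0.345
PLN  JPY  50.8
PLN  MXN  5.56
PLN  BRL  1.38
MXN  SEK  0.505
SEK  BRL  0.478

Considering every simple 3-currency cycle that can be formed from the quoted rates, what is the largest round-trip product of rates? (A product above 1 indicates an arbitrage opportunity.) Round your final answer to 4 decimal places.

1.1931

JPY→BRL→PLN→JPY: 0.0307 × 0.765 × 50.8 = 1.19306
MXN→SEK→PLN→MXN: 0.505 × 0.345 × 5.56 = 0.96869
MXN→SEK→BRL→MXN: 0.505 × 0.478 × 3.95 = 0.95349
Maximum is JPY→BRL→PLN→JPY at 1.1931; arbitrage exists.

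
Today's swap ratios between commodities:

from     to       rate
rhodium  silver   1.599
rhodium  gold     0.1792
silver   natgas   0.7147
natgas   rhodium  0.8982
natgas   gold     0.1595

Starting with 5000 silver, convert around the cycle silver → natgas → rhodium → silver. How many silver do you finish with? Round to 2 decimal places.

5000 silver × 0.7147 = 3573.5 natgas
3573.5 natgas × 0.8982 = 3209.7177 rhodium
3209.7177 rhodium × 1.599 = 5132.3386023 silver

5132.34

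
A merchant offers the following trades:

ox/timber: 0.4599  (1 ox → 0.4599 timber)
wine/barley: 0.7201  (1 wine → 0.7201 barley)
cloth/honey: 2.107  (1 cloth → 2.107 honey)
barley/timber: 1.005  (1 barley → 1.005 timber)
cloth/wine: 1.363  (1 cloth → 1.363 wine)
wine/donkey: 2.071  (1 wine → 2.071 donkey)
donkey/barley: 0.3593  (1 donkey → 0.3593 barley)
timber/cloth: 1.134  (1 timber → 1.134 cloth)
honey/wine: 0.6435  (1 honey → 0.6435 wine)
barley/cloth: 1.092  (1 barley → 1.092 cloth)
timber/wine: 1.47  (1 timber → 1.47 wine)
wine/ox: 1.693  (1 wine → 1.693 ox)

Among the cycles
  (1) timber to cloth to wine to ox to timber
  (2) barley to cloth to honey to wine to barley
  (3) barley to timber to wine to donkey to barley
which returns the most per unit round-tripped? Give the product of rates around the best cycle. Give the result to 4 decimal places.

1.2035

(1) 1.134 × 1.363 × 1.693 × 0.4599 = 1.20345
(2) 1.092 × 2.107 × 0.6435 × 0.7201 = 1.06618
(3) 1.005 × 1.47 × 2.071 × 0.3593 = 1.09931
Highest is cycle (1) at 1.2035 (>1, arbitrage).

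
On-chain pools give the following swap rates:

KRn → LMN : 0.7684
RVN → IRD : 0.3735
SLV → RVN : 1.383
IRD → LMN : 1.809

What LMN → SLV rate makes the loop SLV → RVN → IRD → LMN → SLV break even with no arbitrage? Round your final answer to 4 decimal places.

1.0702

Known legs of the cycle: 1.383 × 0.3735 × 1.809 = 0.9344398545
For no arbitrage the full-cycle product must be 1, so the missing rate is 1 / 0.9344398545 ≈ 1.070160.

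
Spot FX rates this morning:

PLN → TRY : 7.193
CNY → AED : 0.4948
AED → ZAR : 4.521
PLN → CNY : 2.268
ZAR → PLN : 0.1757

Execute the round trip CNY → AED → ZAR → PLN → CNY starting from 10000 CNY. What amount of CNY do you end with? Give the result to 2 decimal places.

10000 CNY × 0.4948 = 4948 AED
4948 AED × 4.521 = 22369.908 ZAR
22369.908 ZAR × 0.1757 = 3930.3928356 PLN
3930.3928356 PLN × 2.268 = 8914.1309511408 CNY

8914.13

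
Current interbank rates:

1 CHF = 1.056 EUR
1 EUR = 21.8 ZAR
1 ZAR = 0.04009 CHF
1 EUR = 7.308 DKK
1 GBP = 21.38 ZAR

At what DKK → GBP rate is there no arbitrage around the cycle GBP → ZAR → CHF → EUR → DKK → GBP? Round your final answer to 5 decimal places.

0.15118

Known legs of the cycle: 21.38 × 0.04009 × 1.056 × 7.308 = 6.6146400182016
For no arbitrage the full-cycle product must be 1, so the missing rate is 1 / 6.6146400182016 ≈ 0.1511798.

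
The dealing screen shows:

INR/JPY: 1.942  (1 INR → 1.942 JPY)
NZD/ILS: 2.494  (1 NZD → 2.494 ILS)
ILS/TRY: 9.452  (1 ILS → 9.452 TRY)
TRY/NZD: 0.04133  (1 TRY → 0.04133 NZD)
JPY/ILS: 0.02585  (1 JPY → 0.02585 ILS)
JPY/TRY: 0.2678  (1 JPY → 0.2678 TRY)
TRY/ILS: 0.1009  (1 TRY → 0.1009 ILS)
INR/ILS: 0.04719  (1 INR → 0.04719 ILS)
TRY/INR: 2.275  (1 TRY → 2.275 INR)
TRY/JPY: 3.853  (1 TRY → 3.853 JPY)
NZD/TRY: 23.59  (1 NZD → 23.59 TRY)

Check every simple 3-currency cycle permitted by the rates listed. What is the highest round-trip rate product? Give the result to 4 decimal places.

1.1832

INR→JPY→TRY→INR: 1.942 × 0.2678 × 2.275 = 1.18315
INR→ILS→TRY→INR: 0.04719 × 9.452 × 2.275 = 1.01474
NZD→ILS→TRY→NZD: 2.494 × 9.452 × 0.04133 = 0.97428
JPY→ILS→TRY→JPY: 0.02585 × 9.452 × 3.853 = 0.94142
Maximum is INR→JPY→TRY→INR at 1.1832; arbitrage exists.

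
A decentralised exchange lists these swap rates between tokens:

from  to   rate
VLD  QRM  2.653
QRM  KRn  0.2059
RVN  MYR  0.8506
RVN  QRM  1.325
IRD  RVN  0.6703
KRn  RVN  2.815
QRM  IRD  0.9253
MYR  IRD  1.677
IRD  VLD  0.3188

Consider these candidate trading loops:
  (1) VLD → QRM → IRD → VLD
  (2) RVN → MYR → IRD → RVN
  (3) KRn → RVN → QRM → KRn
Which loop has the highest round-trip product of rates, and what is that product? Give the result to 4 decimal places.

(1) 2.653 × 0.9253 × 0.3188 = 0.78260
(2) 0.8506 × 1.677 × 0.6703 = 0.95615
(3) 2.815 × 1.325 × 0.2059 = 0.76798
Highest is cycle (2) at 0.9562 (≤1, no arbitrage).

0.9562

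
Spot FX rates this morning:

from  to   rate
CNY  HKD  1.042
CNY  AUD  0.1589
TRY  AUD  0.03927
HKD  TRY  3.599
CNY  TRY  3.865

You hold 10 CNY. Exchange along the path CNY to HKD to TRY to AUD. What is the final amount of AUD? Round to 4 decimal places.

10 CNY × 1.042 = 10.42 HKD
10.42 HKD × 3.599 = 37.50158 TRY
37.50158 TRY × 0.03927 = 1.4726870466 AUD

1.4727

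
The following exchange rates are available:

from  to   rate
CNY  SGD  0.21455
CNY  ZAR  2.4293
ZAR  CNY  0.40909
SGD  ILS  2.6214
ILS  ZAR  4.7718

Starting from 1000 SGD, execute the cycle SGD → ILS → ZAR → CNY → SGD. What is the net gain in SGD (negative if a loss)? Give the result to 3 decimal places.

1000 SGD × 2.6214 = 2621.4 ILS
2621.4 ILS × 4.7718 = 12508.79652 ZAR
12508.79652 ZAR × 0.40909 = 5117.2235683668 CNY
5117.2235683668 CNY × 0.21455 = 1097.90031659309694 SGD
Net change: 1097.90031659309694 − 1000 = 97.90031659309694 SGD

97.900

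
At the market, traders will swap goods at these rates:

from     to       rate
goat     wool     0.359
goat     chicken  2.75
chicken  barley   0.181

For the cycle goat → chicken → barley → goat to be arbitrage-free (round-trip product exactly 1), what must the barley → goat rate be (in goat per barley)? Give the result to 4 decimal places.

2.0090

Known legs of the cycle: 2.75 × 0.181 = 0.49775
For no arbitrage the full-cycle product must be 1, so the missing rate is 1 / 0.49775 ≈ 2.009041.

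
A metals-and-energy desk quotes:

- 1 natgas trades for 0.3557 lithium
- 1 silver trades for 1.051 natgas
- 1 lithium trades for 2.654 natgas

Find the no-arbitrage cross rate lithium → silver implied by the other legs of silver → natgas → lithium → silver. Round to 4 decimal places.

2.6749

Known legs of the cycle: 1.051 × 0.3557 = 0.3738407
For no arbitrage the full-cycle product must be 1, so the missing rate is 1 / 0.3738407 ≈ 2.674936.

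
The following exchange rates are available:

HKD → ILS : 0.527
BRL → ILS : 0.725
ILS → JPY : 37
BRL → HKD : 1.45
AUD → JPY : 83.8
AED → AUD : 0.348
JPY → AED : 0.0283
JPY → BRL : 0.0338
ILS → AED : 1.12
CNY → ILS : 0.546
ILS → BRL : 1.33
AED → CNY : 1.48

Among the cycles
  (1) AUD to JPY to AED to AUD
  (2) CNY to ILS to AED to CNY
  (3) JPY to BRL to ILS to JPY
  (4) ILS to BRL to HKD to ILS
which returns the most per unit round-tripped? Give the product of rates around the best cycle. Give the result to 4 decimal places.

1.0163

(1) 83.8 × 0.0283 × 0.348 = 0.82530
(2) 0.546 × 1.12 × 1.48 = 0.90505
(3) 0.0338 × 0.725 × 37 = 0.90669
(4) 1.33 × 1.45 × 0.527 = 1.01632
Highest is cycle (4) at 1.0163 (>1, arbitrage).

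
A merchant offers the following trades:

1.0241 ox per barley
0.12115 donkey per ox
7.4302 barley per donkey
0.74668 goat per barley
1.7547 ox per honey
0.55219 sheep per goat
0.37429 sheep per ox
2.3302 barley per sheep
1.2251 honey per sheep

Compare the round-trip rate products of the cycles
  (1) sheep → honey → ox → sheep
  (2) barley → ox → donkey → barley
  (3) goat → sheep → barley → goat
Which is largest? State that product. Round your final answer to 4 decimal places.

(1) 1.2251 × 1.7547 × 0.37429 = 0.80460
(2) 1.0241 × 0.12115 × 7.4302 = 0.92186
(3) 0.55219 × 2.3302 × 0.74668 = 0.96076
Highest is cycle (3) at 0.9608 (≤1, no arbitrage).

0.9608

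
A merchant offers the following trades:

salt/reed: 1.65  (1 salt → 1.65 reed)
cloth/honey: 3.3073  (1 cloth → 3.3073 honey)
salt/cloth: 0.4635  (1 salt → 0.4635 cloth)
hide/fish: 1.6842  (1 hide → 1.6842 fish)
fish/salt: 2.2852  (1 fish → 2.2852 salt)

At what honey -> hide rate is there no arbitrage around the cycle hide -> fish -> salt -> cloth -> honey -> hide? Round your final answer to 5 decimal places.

Known legs of the cycle: 1.6842 × 2.2852 × 0.4635 × 3.3073 = 5.899853228356332
For no arbitrage the full-cycle product must be 1, so the missing rate is 1 / 5.899853228356332 ≈ 0.1694957.

0.16950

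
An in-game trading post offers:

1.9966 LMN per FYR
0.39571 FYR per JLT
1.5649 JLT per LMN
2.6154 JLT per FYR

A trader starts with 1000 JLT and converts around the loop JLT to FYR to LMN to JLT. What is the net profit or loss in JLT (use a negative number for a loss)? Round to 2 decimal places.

1000 JLT × 0.39571 = 395.71 FYR
395.71 FYR × 1.9966 = 790.074586 LMN
790.074586 LMN × 1.5649 = 1236.3877196314 JLT
Net change: 1236.3877196314 − 1000 = 236.3877196314 JLT

236.39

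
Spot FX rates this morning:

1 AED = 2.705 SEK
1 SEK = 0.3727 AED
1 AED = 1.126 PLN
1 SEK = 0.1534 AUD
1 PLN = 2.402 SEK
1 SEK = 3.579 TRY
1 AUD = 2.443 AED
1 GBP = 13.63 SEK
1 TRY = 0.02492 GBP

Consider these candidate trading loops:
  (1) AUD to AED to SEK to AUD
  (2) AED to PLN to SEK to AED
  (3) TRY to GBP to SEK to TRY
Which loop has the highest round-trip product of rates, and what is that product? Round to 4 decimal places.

1.2156

(1) 2.443 × 2.705 × 0.1534 = 1.01372
(2) 1.126 × 2.402 × 0.3727 = 1.00802
(3) 0.02492 × 13.63 × 3.579 = 1.21564
Highest is cycle (3) at 1.2156 (>1, arbitrage).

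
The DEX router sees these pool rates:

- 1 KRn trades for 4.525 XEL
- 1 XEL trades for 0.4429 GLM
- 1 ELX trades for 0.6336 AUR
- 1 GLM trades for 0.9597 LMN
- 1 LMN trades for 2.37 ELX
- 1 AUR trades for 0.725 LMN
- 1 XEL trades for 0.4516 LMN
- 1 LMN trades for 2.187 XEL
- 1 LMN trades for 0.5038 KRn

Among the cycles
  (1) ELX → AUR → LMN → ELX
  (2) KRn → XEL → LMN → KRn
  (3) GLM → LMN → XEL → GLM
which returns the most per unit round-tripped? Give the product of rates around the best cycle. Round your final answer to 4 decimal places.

1.0887

(1) 0.6336 × 0.725 × 2.37 = 1.08868
(2) 4.525 × 0.4516 × 0.5038 = 1.02951
(3) 0.9597 × 2.187 × 0.4429 = 0.92959
Highest is cycle (1) at 1.0887 (>1, arbitrage).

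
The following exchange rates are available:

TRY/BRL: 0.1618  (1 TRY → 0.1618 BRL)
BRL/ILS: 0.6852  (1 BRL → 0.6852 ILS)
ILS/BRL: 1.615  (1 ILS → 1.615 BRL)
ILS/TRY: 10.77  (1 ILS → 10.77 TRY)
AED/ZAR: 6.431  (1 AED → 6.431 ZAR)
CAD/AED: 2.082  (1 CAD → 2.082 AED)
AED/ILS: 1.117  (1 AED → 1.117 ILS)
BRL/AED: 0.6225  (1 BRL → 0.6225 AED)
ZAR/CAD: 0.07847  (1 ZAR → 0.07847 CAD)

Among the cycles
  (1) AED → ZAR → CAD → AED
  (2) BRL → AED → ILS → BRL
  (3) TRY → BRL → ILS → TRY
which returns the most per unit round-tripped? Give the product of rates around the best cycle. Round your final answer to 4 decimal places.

(1) 6.431 × 0.07847 × 2.082 = 1.05066
(2) 0.6225 × 1.117 × 1.615 = 1.12296
(3) 0.1618 × 0.6852 × 10.77 = 1.19402
Highest is cycle (3) at 1.1940 (>1, arbitrage).

1.1940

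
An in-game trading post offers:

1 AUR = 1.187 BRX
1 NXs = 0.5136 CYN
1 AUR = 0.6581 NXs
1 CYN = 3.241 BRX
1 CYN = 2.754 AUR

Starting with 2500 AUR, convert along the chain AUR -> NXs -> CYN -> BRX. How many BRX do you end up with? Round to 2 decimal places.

2738.65

2500 AUR × 0.6581 = 1645.25 NXs
1645.25 NXs × 0.5136 = 845.0004 CYN
845.0004 CYN × 3.241 = 2738.6462964 BRX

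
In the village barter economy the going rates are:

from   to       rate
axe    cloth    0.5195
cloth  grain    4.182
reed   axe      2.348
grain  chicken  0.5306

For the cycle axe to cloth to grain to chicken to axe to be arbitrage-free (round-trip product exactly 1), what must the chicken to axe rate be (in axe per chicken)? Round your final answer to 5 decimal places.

0.86749

Known legs of the cycle: 0.5195 × 4.182 × 0.5306 = 1.1527544994
For no arbitrage the full-cycle product must be 1, so the missing rate is 1 / 1.1527544994 ≈ 0.8674874.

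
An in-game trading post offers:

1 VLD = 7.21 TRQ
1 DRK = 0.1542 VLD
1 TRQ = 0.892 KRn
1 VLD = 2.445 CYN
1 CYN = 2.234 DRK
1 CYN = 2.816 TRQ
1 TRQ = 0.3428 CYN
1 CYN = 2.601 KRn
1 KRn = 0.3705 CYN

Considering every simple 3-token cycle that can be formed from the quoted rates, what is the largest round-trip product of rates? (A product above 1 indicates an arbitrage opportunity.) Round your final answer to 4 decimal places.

KRn→CYN→TRQ→KRn: 0.3705 × 2.816 × 0.892 = 0.93065
DRK→VLD→CYN→DRK: 0.1542 × 2.445 × 2.234 = 0.84226
Maximum is KRn→CYN→TRQ→KRn at 0.9306; no arbitrage — every cycle loses value.

0.9306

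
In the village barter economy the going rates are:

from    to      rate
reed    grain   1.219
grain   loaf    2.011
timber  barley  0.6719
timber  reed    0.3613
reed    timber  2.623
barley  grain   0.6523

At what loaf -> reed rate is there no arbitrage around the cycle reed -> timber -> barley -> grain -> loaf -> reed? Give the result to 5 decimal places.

0.43255

Known legs of the cycle: 2.623 × 0.6719 × 0.6523 × 2.011 = 2.31186452453561
For no arbitrage the full-cycle product must be 1, so the missing rate is 1 / 2.31186452453561 ≈ 0.4325513.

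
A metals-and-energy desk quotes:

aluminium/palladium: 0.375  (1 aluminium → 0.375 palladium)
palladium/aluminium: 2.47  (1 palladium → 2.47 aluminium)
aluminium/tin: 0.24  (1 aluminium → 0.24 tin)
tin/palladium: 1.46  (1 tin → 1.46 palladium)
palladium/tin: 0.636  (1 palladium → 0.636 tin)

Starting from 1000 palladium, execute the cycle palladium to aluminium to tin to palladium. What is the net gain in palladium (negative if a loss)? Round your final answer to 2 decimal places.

1000 palladium × 2.47 = 2470 aluminium
2470 aluminium × 0.24 = 592.8 tin
592.8 tin × 1.46 = 865.488 palladium
Net change: 865.488 − 1000 = -134.512 palladium

-134.51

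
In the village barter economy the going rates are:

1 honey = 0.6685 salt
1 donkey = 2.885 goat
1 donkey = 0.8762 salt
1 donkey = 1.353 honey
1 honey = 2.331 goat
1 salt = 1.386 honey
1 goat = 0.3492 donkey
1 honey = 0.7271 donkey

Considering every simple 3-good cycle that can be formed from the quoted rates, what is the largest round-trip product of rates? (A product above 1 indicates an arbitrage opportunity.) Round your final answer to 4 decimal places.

1.1013

goat→donkey→honey→goat: 0.3492 × 1.353 × 2.331 = 1.10132
honey→donkey→salt→honey: 0.7271 × 0.8762 × 1.386 = 0.88300
Maximum is goat→donkey→honey→goat at 1.1013; arbitrage exists.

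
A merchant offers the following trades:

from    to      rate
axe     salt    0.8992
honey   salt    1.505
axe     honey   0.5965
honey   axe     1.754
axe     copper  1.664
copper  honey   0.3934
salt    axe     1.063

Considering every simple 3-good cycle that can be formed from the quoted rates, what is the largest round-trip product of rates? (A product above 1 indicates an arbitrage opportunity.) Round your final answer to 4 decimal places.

1.1482

copper→honey→axe→copper: 0.3934 × 1.754 × 1.664 = 1.14820
honey→salt→axe→honey: 1.505 × 1.063 × 0.5965 = 0.95429
Maximum is copper→honey→axe→copper at 1.1482; arbitrage exists.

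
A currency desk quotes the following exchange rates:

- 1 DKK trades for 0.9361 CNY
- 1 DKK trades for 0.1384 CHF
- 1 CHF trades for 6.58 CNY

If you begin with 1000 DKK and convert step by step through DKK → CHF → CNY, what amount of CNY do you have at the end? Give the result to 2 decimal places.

910.67

1000 DKK × 0.1384 = 138.4 CHF
138.4 CHF × 6.58 = 910.672 CNY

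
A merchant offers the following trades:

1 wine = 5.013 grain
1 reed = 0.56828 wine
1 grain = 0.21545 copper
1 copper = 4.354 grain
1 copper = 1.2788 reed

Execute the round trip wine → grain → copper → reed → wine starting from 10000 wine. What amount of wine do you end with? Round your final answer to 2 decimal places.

10000 wine × 5.013 = 50130 grain
50130 grain × 0.21545 = 10800.5085 copper
10800.5085 copper × 1.2788 = 13811.6902698 reed
13811.6902698 reed × 0.56828 = 7848.907346521944 wine

7848.91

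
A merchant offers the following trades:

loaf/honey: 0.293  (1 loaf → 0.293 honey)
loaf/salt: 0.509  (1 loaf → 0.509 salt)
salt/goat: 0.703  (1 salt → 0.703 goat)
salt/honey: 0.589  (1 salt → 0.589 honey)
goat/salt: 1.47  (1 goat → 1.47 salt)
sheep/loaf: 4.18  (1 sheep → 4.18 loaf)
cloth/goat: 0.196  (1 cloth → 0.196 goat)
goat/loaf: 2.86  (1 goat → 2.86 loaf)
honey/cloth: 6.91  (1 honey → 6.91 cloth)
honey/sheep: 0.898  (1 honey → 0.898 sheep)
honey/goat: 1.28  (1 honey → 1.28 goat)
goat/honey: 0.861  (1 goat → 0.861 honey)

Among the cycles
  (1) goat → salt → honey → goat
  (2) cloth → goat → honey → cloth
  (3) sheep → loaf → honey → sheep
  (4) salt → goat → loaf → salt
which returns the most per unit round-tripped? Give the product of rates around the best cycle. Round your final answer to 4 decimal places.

(1) 1.47 × 0.589 × 1.28 = 1.10826
(2) 0.196 × 0.861 × 6.91 = 1.16610
(3) 4.18 × 0.293 × 0.898 = 1.09982
(4) 0.703 × 2.86 × 0.509 = 1.02339
Highest is cycle (2) at 1.1661 (>1, arbitrage).

1.1661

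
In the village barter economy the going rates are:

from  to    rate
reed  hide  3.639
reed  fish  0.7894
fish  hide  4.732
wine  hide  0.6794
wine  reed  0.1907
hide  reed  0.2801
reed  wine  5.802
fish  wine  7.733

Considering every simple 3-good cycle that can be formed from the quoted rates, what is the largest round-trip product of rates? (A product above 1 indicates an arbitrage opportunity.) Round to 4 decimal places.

reed→fish→wine→reed: 0.7894 × 7.733 × 0.1907 = 1.16411
hide→reed→wine→hide: 0.2801 × 5.802 × 0.6794 = 1.10412
hide→reed→fish→hide: 0.2801 × 0.7894 × 4.732 = 1.04630
Maximum is reed→fish→wine→reed at 1.1641; arbitrage exists.

1.1641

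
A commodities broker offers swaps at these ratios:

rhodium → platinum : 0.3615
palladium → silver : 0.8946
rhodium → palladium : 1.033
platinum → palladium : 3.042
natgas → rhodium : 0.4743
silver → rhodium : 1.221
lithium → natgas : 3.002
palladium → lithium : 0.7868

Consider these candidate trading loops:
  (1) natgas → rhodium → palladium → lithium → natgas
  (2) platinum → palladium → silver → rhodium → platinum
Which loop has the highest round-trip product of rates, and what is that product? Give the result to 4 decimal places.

1.2012

(1) 0.4743 × 1.033 × 0.7868 × 3.002 = 1.15725
(2) 3.042 × 0.8946 × 1.221 × 0.3615 = 1.20119
Highest is cycle (2) at 1.2012 (>1, arbitrage).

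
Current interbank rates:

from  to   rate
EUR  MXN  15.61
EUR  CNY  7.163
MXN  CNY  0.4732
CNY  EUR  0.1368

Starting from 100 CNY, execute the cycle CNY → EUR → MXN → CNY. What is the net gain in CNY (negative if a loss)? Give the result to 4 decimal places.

100 CNY × 0.1368 = 13.68 EUR
13.68 EUR × 15.61 = 213.5448 MXN
213.5448 MXN × 0.4732 = 101.04939936 CNY
Net change: 101.04939936 − 100 = 1.04939936 CNY

1.0494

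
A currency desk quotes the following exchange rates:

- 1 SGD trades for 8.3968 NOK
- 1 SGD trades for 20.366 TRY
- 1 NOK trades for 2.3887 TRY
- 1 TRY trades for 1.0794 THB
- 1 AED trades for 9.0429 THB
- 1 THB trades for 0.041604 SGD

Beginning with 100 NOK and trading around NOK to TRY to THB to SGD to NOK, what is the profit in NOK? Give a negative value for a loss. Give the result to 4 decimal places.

100 NOK × 2.3887 = 238.87 TRY
238.87 TRY × 1.0794 = 257.836278 THB
257.836278 THB × 0.041604 = 10.727020509912 SGD
10.727020509912 SGD × 8.3968 = 90.0726458176290816 NOK
Net change: 90.0726458176290816 − 100 = -9.9273541823709184 NOK

-9.9274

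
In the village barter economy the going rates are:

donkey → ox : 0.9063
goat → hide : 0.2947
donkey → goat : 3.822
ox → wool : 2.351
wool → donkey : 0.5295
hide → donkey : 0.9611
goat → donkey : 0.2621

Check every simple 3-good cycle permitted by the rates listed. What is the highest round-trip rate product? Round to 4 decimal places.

1.1282

wool→donkey→ox→wool: 0.5295 × 0.9063 × 2.351 = 1.12821
donkey→goat→hide→donkey: 3.822 × 0.2947 × 0.9611 = 1.08253
Maximum is wool→donkey→ox→wool at 1.1282; arbitrage exists.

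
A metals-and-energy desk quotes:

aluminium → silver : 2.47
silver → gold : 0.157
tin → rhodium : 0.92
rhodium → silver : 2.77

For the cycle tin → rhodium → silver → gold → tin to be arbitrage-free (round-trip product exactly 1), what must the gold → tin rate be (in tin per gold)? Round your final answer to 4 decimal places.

Known legs of the cycle: 0.92 × 2.77 × 0.157 = 0.4000988
For no arbitrage the full-cycle product must be 1, so the missing rate is 1 / 0.4000988 ≈ 2.499383.

2.4994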